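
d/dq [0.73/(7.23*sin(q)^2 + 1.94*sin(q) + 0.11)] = -(10.5558*sin(q) + 1.4162)*cos(q)/(7.23*sin(q)^2 + 1.94*sin(q) + 0.11)^2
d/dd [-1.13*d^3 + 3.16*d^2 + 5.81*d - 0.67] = -3.39*d^2 + 6.32*d + 5.81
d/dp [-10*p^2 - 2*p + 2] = -20*p - 2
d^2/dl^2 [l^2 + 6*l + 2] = 2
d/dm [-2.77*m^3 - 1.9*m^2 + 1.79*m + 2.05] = -8.31*m^2 - 3.8*m + 1.79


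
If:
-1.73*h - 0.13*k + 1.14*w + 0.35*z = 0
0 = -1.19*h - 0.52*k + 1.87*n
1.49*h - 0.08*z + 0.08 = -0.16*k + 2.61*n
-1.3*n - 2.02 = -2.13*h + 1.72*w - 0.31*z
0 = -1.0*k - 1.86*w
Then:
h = 1.00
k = -0.66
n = 0.45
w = 0.35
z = 3.53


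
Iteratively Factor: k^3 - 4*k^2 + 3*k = (k - 3)*(k^2 - k) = (k - 3)*(k - 1)*(k)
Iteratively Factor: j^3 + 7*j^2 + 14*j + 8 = (j + 2)*(j^2 + 5*j + 4) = (j + 1)*(j + 2)*(j + 4)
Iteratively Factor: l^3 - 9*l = (l - 3)*(l^2 + 3*l) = l*(l - 3)*(l + 3)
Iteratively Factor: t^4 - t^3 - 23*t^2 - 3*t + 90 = (t - 5)*(t^3 + 4*t^2 - 3*t - 18) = (t - 5)*(t - 2)*(t^2 + 6*t + 9) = (t - 5)*(t - 2)*(t + 3)*(t + 3)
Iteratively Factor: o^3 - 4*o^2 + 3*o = (o)*(o^2 - 4*o + 3) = o*(o - 3)*(o - 1)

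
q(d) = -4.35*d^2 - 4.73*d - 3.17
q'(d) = -8.7*d - 4.73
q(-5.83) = -123.45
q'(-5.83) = 45.99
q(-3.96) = -52.65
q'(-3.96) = 29.72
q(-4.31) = -63.59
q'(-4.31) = 32.77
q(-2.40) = -16.87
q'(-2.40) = 16.15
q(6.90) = -242.91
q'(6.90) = -64.76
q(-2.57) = -19.75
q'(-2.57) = 17.63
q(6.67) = -228.25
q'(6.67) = -62.76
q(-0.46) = -1.91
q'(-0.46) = -0.73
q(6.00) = -188.15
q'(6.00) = -56.93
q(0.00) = -3.17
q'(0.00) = -4.73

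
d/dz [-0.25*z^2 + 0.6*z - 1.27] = 0.6 - 0.5*z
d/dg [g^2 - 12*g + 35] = 2*g - 12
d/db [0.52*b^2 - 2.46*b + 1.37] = 1.04*b - 2.46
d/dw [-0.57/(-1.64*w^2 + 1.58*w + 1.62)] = (0.9006 - 1.8696*w)/(-1.64*w^2 + 1.58*w + 1.62)^2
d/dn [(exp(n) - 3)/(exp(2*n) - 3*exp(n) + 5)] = (-(exp(n) - 3)*(2*exp(n) - 3) + exp(2*n) - 3*exp(n) + 5)*exp(n)/(exp(2*n) - 3*exp(n) + 5)^2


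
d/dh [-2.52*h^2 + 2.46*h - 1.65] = 2.46 - 5.04*h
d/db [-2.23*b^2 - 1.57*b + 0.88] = -4.46*b - 1.57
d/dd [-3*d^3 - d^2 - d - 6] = -9*d^2 - 2*d - 1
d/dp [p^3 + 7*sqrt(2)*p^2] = p*(3*p + 14*sqrt(2))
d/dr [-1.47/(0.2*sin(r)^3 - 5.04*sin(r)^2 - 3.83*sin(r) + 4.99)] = (0.882*sin(r)^2 - 14.8176*sin(r) - 5.6301)*cos(r)/(0.2*sin(r)^3 - 5.04*sin(r)^2 - 3.83*sin(r) + 4.99)^2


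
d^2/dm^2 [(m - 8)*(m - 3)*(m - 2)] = 6*m - 26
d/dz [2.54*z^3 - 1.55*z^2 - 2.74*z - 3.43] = 7.62*z^2 - 3.1*z - 2.74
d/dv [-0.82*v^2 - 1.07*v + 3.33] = -1.64*v - 1.07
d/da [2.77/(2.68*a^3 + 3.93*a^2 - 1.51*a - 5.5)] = (-22.2708*a^2 - 21.7722*a + 4.1827)/(2.68*a^3 + 3.93*a^2 - 1.51*a - 5.5)^2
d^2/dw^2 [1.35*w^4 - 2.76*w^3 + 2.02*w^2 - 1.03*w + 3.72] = 16.2*w^2 - 16.56*w + 4.04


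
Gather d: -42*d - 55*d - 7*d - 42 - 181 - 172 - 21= -104*d - 416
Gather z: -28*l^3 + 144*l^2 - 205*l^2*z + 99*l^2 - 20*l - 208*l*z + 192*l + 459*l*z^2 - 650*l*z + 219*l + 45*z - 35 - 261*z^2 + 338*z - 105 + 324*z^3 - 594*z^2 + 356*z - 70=-28*l^3 + 243*l^2 + 391*l + 324*z^3 + z^2*(459*l - 855) + z*(-205*l^2 - 858*l + 739) - 210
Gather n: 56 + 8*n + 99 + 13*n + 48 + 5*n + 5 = 26*n + 208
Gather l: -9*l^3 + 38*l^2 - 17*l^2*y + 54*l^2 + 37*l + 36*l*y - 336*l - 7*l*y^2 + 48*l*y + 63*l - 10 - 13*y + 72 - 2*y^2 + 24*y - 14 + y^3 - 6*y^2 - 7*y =-9*l^3 + l^2*(92 - 17*y) + l*(-7*y^2 + 84*y - 236) + y^3 - 8*y^2 + 4*y + 48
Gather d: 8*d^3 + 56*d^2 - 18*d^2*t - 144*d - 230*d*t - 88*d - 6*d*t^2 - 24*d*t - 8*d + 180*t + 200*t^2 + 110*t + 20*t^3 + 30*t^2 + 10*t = 8*d^3 + d^2*(56 - 18*t) + d*(-6*t^2 - 254*t - 240) + 20*t^3 + 230*t^2 + 300*t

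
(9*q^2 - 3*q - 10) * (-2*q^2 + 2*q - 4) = -18*q^4 + 24*q^3 - 22*q^2 - 8*q + 40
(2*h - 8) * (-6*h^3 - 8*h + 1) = -12*h^4 + 48*h^3 - 16*h^2 + 66*h - 8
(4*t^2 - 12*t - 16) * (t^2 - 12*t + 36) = 4*t^4 - 60*t^3 + 272*t^2 - 240*t - 576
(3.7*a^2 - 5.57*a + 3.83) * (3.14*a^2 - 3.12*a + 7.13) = 11.618*a^4 - 29.0338*a^3 + 55.7856*a^2 - 51.6637*a + 27.3079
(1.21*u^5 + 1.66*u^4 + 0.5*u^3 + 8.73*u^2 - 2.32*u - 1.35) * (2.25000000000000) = 2.7225*u^5 + 3.735*u^4 + 1.125*u^3 + 19.6425*u^2 - 5.22*u - 3.0375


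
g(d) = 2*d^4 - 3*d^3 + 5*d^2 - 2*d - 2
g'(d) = 8*d^3 - 9*d^2 + 10*d - 2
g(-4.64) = 1341.67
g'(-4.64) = -1041.35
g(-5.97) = 3367.02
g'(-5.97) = -2084.68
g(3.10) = 135.18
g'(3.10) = 180.84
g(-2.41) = 141.32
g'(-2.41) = -190.35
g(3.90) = 350.98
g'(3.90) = 374.66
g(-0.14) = -1.61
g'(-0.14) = -3.60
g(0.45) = -2.08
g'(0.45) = 1.41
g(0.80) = -1.12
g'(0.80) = 4.34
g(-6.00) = 3430.00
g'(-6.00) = -2114.00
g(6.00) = 2110.00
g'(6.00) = 1462.00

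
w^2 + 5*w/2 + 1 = (w + 1/2)*(w + 2)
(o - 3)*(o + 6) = o^2 + 3*o - 18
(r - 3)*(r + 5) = r^2 + 2*r - 15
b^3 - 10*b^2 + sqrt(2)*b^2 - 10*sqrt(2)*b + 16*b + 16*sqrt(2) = (b - 8)*(b - 2)*(b + sqrt(2))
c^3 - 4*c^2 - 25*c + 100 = (c - 5)*(c - 4)*(c + 5)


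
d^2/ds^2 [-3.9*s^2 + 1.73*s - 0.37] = -7.80000000000000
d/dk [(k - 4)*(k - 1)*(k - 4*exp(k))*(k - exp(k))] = (1 - exp(k))*(k - 4)*(k - 1)*(k - 4*exp(k)) - (k - 4)*(k - 1)*(k - exp(k))*(4*exp(k) - 1) + (k - 4)*(k - 4*exp(k))*(k - exp(k)) + (k - 1)*(k - 4*exp(k))*(k - exp(k))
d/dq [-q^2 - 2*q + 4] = -2*q - 2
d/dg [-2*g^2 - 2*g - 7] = -4*g - 2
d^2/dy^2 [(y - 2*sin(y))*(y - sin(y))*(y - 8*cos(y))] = 3*y^2*sin(y) + 8*y^2*cos(y) + 32*y*sin(y) - 48*y*sin(2*y) - 12*y*cos(y) + 4*y*cos(2*y) + 6*y - 6*sin(y) + 4*sin(2*y) - 12*cos(y) + 48*cos(2*y) - 36*cos(3*y)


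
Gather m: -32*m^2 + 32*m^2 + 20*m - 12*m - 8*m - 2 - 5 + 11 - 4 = 0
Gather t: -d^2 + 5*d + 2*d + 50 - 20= -d^2 + 7*d + 30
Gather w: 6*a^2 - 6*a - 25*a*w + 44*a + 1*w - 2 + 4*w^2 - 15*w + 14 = 6*a^2 + 38*a + 4*w^2 + w*(-25*a - 14) + 12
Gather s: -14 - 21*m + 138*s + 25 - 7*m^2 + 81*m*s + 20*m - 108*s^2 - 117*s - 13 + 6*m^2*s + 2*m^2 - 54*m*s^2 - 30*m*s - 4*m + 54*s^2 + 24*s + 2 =-5*m^2 - 5*m + s^2*(-54*m - 54) + s*(6*m^2 + 51*m + 45)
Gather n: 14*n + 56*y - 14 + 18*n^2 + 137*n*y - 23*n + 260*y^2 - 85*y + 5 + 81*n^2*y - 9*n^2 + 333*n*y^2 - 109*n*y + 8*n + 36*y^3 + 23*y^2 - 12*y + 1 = n^2*(81*y + 9) + n*(333*y^2 + 28*y - 1) + 36*y^3 + 283*y^2 - 41*y - 8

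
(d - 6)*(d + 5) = d^2 - d - 30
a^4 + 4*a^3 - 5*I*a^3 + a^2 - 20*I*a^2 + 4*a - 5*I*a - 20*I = (a + 4)*(a - 5*I)*(a - I)*(a + I)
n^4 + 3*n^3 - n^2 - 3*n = n*(n - 1)*(n + 1)*(n + 3)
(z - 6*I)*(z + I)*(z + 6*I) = z^3 + I*z^2 + 36*z + 36*I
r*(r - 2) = r^2 - 2*r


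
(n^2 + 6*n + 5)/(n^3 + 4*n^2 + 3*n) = (n + 5)/(n*(n + 3))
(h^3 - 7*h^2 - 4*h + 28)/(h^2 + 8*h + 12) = (h^2 - 9*h + 14)/(h + 6)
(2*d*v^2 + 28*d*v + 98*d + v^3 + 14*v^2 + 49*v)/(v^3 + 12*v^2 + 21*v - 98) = (2*d + v)/(v - 2)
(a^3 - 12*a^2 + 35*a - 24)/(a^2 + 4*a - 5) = (a^2 - 11*a + 24)/(a + 5)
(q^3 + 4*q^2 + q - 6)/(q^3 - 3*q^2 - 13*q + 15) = (q + 2)/(q - 5)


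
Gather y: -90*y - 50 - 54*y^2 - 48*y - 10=-54*y^2 - 138*y - 60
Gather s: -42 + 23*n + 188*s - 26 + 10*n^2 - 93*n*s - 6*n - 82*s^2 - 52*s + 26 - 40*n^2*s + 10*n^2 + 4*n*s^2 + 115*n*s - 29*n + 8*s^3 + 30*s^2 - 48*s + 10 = 20*n^2 - 12*n + 8*s^3 + s^2*(4*n - 52) + s*(-40*n^2 + 22*n + 88) - 32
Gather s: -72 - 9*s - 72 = -9*s - 144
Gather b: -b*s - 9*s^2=-b*s - 9*s^2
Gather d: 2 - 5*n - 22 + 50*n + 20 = 45*n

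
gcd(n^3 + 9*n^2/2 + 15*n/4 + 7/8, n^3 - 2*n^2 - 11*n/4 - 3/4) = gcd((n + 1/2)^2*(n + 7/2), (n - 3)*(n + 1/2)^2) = n^2 + n + 1/4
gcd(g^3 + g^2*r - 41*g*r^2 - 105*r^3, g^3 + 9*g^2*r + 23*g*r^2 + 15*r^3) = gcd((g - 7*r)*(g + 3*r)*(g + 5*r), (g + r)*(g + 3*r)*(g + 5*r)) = g^2 + 8*g*r + 15*r^2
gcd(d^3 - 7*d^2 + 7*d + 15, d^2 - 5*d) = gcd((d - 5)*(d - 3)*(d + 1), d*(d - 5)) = d - 5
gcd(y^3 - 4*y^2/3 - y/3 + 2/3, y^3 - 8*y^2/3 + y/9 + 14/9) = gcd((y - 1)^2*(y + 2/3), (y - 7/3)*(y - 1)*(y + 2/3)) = y^2 - y/3 - 2/3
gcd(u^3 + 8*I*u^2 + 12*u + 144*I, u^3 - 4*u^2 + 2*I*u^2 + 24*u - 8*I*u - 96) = u^2 + 2*I*u + 24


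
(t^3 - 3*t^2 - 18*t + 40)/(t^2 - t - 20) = t - 2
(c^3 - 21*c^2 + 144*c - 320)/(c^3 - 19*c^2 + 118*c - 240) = (c - 8)/(c - 6)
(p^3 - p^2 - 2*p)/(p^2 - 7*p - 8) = p*(p - 2)/(p - 8)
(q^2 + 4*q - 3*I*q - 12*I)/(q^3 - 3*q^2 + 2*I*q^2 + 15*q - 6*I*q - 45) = (q + 4)/(q^2 + q*(-3 + 5*I) - 15*I)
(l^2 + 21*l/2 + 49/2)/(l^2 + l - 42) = (l + 7/2)/(l - 6)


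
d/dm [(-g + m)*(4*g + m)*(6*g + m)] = 14*g^2 + 18*g*m + 3*m^2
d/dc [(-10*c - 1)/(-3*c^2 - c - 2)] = (30*c^2 + 10*c - (6*c + 1)*(10*c + 1) + 20)/(3*c^2 + c + 2)^2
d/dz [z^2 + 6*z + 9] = 2*z + 6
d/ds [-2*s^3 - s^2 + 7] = 2*s*(-3*s - 1)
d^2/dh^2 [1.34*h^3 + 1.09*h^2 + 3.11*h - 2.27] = 8.04*h + 2.18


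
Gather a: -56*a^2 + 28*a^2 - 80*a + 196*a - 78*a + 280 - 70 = -28*a^2 + 38*a + 210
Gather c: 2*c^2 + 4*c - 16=2*c^2 + 4*c - 16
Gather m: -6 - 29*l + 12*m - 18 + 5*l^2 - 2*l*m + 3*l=5*l^2 - 26*l + m*(12 - 2*l) - 24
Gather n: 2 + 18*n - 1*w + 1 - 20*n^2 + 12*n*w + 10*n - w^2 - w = -20*n^2 + n*(12*w + 28) - w^2 - 2*w + 3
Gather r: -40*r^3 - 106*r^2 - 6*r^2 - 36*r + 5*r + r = -40*r^3 - 112*r^2 - 30*r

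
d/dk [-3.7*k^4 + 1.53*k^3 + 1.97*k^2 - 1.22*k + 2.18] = -14.8*k^3 + 4.59*k^2 + 3.94*k - 1.22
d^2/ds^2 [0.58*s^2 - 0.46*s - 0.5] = 1.16000000000000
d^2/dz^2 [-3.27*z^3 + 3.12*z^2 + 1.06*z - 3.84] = 6.24 - 19.62*z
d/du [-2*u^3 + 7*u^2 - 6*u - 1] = -6*u^2 + 14*u - 6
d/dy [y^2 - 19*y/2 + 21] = 2*y - 19/2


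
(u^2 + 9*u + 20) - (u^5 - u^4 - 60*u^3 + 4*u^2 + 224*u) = -u^5 + u^4 + 60*u^3 - 3*u^2 - 215*u + 20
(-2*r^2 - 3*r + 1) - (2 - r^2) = -r^2 - 3*r - 1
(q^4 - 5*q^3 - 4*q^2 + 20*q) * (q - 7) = q^5 - 12*q^4 + 31*q^3 + 48*q^2 - 140*q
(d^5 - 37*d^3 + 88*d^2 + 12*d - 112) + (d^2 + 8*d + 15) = d^5 - 37*d^3 + 89*d^2 + 20*d - 97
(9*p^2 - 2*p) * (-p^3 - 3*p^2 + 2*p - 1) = -9*p^5 - 25*p^4 + 24*p^3 - 13*p^2 + 2*p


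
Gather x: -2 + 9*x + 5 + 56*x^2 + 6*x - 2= 56*x^2 + 15*x + 1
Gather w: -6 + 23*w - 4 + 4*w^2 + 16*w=4*w^2 + 39*w - 10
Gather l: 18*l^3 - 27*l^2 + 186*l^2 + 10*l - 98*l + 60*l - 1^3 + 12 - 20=18*l^3 + 159*l^2 - 28*l - 9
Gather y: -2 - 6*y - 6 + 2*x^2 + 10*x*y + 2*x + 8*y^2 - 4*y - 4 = 2*x^2 + 2*x + 8*y^2 + y*(10*x - 10) - 12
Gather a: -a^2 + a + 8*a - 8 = -a^2 + 9*a - 8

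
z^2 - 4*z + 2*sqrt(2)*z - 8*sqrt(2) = (z - 4)*(z + 2*sqrt(2))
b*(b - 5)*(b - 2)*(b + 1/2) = b^4 - 13*b^3/2 + 13*b^2/2 + 5*b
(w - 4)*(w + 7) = w^2 + 3*w - 28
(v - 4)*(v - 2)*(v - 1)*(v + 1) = v^4 - 6*v^3 + 7*v^2 + 6*v - 8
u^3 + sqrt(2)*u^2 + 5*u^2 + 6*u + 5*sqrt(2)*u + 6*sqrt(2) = (u + 2)*(u + 3)*(u + sqrt(2))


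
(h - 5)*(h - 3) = h^2 - 8*h + 15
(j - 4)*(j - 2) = j^2 - 6*j + 8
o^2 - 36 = (o - 6)*(o + 6)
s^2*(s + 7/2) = s^3 + 7*s^2/2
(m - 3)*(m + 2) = m^2 - m - 6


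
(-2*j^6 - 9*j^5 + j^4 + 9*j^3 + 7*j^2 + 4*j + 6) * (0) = 0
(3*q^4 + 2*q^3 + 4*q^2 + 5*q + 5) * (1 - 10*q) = -30*q^5 - 17*q^4 - 38*q^3 - 46*q^2 - 45*q + 5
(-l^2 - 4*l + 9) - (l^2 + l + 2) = -2*l^2 - 5*l + 7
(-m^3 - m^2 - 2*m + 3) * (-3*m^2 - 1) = 3*m^5 + 3*m^4 + 7*m^3 - 8*m^2 + 2*m - 3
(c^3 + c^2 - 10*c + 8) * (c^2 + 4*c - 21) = c^5 + 5*c^4 - 27*c^3 - 53*c^2 + 242*c - 168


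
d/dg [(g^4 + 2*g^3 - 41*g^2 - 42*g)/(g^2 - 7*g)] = (2*g^3 - 19*g^2 - 28*g + 329)/(g^2 - 14*g + 49)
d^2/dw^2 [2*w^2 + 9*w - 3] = 4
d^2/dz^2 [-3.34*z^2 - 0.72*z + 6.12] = -6.68000000000000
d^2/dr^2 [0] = 0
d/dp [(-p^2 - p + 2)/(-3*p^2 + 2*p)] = (-5*p^2 + 12*p - 4)/(p^2*(9*p^2 - 12*p + 4))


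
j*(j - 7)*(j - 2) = j^3 - 9*j^2 + 14*j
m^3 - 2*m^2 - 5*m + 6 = (m - 3)*(m - 1)*(m + 2)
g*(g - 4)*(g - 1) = g^3 - 5*g^2 + 4*g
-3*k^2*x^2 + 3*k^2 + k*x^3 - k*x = (-3*k + x)*(x - 1)*(k*x + k)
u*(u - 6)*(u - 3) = u^3 - 9*u^2 + 18*u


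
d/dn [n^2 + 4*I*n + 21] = 2*n + 4*I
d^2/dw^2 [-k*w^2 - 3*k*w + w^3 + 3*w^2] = -2*k + 6*w + 6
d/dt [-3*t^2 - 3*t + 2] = -6*t - 3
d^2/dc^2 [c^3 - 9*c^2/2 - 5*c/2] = 6*c - 9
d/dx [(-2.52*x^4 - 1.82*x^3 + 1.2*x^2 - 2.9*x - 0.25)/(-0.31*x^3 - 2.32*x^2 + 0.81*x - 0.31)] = (0.7812*x^6 + 11.6928*x^5 - 1.5292*x^4 - 1.6216*x^3 - 4.2959*x^2 - 1.904*x + 1.1015)/(0.0961*x^6 + 1.4384*x^5 + 4.8802*x^4 - 3.5662*x^3 + 2.0945*x^2 - 0.5022*x + 0.0961)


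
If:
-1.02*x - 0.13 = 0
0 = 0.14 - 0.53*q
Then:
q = 0.26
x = -0.13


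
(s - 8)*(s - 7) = s^2 - 15*s + 56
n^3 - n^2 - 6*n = n*(n - 3)*(n + 2)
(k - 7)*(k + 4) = k^2 - 3*k - 28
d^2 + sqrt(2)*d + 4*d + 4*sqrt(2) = (d + 4)*(d + sqrt(2))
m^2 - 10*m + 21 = (m - 7)*(m - 3)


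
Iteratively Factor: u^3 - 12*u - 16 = (u - 4)*(u^2 + 4*u + 4) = (u - 4)*(u + 2)*(u + 2)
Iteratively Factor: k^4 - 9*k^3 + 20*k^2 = (k)*(k^3 - 9*k^2 + 20*k) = k*(k - 5)*(k^2 - 4*k) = k^2*(k - 5)*(k - 4)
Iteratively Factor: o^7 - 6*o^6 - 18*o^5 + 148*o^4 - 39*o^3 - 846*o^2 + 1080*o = (o - 3)*(o^6 - 3*o^5 - 27*o^4 + 67*o^3 + 162*o^2 - 360*o) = (o - 3)*(o + 4)*(o^5 - 7*o^4 + o^3 + 63*o^2 - 90*o) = o*(o - 3)*(o + 4)*(o^4 - 7*o^3 + o^2 + 63*o - 90) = o*(o - 3)*(o - 2)*(o + 4)*(o^3 - 5*o^2 - 9*o + 45) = o*(o - 5)*(o - 3)*(o - 2)*(o + 4)*(o^2 - 9) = o*(o - 5)*(o - 3)^2*(o - 2)*(o + 4)*(o + 3)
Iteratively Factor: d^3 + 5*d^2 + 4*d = (d)*(d^2 + 5*d + 4) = d*(d + 1)*(d + 4)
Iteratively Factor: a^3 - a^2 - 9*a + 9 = (a - 3)*(a^2 + 2*a - 3) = (a - 3)*(a + 3)*(a - 1)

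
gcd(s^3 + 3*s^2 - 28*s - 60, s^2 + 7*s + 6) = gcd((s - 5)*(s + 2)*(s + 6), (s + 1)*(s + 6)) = s + 6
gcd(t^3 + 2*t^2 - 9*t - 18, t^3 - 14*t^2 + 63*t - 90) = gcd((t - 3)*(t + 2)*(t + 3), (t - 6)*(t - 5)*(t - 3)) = t - 3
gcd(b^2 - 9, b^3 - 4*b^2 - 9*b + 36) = b^2 - 9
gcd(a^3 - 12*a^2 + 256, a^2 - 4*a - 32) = a^2 - 4*a - 32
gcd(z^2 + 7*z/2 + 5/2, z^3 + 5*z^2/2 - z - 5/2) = z^2 + 7*z/2 + 5/2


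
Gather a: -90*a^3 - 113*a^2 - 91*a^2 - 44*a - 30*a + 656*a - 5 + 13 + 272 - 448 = -90*a^3 - 204*a^2 + 582*a - 168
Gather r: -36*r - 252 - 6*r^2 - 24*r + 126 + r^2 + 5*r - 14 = -5*r^2 - 55*r - 140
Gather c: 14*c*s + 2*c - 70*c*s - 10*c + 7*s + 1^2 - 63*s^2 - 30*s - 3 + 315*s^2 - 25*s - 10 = c*(-56*s - 8) + 252*s^2 - 48*s - 12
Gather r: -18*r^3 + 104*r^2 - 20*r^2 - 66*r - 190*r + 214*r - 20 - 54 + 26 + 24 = -18*r^3 + 84*r^2 - 42*r - 24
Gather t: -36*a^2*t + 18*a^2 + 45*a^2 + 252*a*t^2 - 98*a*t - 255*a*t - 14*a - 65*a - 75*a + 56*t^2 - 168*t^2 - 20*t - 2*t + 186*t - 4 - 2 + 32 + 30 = 63*a^2 - 154*a + t^2*(252*a - 112) + t*(-36*a^2 - 353*a + 164) + 56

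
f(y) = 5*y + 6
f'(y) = 5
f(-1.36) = -0.80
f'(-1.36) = 5.00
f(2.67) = 19.35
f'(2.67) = 5.00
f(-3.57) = -11.85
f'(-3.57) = 5.00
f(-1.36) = -0.80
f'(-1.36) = 5.00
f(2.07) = 16.35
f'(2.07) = 5.00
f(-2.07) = -4.35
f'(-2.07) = 5.00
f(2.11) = 16.55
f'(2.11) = 5.00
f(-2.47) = -6.35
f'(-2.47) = 5.00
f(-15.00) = -69.00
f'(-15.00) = 5.00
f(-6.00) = -24.00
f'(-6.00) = 5.00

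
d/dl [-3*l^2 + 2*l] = 2 - 6*l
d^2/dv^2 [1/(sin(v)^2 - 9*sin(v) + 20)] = (-4*sin(v)^4 + 27*sin(v)^3 + 5*sin(v)^2 - 234*sin(v) + 122)/(sin(v)^2 - 9*sin(v) + 20)^3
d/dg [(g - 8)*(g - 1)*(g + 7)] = 3*g^2 - 4*g - 55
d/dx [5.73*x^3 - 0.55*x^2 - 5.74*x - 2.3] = 17.19*x^2 - 1.1*x - 5.74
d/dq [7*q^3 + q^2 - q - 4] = 21*q^2 + 2*q - 1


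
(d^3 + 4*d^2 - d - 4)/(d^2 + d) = d + 3 - 4/d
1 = 1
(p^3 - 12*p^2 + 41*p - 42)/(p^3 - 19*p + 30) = (p - 7)/(p + 5)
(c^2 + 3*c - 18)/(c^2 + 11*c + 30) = (c - 3)/(c + 5)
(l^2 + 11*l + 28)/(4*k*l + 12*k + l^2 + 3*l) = (l^2 + 11*l + 28)/(4*k*l + 12*k + l^2 + 3*l)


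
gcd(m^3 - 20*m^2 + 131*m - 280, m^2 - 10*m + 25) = m - 5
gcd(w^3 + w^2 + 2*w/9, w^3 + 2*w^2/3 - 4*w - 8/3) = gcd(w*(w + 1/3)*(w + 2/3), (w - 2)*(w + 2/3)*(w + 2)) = w + 2/3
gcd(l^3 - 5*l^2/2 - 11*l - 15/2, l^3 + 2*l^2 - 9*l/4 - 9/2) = l + 3/2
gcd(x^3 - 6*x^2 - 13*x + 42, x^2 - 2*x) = x - 2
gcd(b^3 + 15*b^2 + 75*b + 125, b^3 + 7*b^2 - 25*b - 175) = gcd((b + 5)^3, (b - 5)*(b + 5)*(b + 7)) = b + 5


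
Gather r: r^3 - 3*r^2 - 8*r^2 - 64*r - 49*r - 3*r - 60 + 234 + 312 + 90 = r^3 - 11*r^2 - 116*r + 576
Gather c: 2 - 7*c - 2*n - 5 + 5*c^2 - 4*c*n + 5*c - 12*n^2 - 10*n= 5*c^2 + c*(-4*n - 2) - 12*n^2 - 12*n - 3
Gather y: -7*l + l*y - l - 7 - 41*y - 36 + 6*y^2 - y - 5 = -8*l + 6*y^2 + y*(l - 42) - 48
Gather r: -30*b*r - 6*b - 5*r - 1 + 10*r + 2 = -6*b + r*(5 - 30*b) + 1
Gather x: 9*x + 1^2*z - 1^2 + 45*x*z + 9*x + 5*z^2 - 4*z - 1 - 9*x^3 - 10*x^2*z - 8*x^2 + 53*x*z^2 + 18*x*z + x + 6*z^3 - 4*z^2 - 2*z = -9*x^3 + x^2*(-10*z - 8) + x*(53*z^2 + 63*z + 19) + 6*z^3 + z^2 - 5*z - 2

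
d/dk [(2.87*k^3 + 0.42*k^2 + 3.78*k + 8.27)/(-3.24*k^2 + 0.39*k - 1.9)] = (-9.2988*k^4 + 2.2386*k^3 - 3.948*k^2 + 51.9936*k - 10.4073)/(10.4976*k^4 - 2.5272*k^3 + 12.4641*k^2 - 1.482*k + 3.61)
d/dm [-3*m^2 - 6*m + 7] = -6*m - 6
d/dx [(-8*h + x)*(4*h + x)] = -4*h + 2*x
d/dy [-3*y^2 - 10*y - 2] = -6*y - 10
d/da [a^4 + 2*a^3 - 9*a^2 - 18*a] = 4*a^3 + 6*a^2 - 18*a - 18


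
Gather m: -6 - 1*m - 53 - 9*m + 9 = -10*m - 50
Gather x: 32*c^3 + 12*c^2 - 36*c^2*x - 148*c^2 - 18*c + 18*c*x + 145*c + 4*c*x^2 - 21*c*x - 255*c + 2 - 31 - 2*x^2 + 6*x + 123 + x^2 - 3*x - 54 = 32*c^3 - 136*c^2 - 128*c + x^2*(4*c - 1) + x*(-36*c^2 - 3*c + 3) + 40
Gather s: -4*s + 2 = 2 - 4*s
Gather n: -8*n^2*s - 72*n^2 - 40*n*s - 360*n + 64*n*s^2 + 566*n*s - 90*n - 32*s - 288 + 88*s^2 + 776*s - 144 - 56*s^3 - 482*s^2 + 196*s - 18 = n^2*(-8*s - 72) + n*(64*s^2 + 526*s - 450) - 56*s^3 - 394*s^2 + 940*s - 450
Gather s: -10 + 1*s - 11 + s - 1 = 2*s - 22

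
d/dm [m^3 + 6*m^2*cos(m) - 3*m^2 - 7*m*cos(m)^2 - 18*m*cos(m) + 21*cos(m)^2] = -6*m^2*sin(m) + 3*m^2 + 18*m*sin(m) + 7*m*sin(2*m) + 12*m*cos(m) - 6*m - 21*sin(2*m) - 7*cos(m)^2 - 18*cos(m)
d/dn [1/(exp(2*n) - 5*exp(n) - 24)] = (5 - 2*exp(n))*exp(n)/(-exp(2*n) + 5*exp(n) + 24)^2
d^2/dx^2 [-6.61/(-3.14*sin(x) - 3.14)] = 0.00327605934000471*(1285.1388347552 - 642.5694173776*sin(x))/(sin(x) + 1)^2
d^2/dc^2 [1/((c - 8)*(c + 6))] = 2*((c - 8)^2 + (c - 8)*(c + 6) + (c + 6)^2)/((c - 8)^3*(c + 6)^3)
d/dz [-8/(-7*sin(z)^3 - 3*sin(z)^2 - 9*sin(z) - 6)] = 24*(-2*sin(z) + 7*cos(z)^2 - 10)*cos(z)/(7*sin(z)^3 + 3*sin(z)^2 + 9*sin(z) + 6)^2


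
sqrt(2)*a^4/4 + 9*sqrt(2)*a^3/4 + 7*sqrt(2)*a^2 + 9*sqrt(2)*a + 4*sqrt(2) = (a/2 + 1/2)*(a + 2)*(a + 4)*(sqrt(2)*a/2 + sqrt(2))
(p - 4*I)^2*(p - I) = p^3 - 9*I*p^2 - 24*p + 16*I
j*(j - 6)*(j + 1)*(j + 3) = j^4 - 2*j^3 - 21*j^2 - 18*j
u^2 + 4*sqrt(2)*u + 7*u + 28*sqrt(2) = (u + 7)*(u + 4*sqrt(2))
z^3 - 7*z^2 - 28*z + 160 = (z - 8)*(z - 4)*(z + 5)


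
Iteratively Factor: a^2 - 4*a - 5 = (a + 1)*(a - 5)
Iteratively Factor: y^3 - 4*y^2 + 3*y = (y)*(y^2 - 4*y + 3) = y*(y - 3)*(y - 1)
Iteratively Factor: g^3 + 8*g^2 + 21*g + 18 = (g + 3)*(g^2 + 5*g + 6) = (g + 2)*(g + 3)*(g + 3)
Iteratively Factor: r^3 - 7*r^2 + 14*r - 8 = (r - 1)*(r^2 - 6*r + 8) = (r - 4)*(r - 1)*(r - 2)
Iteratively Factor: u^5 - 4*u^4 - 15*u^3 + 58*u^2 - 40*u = (u + 4)*(u^4 - 8*u^3 + 17*u^2 - 10*u) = (u - 5)*(u + 4)*(u^3 - 3*u^2 + 2*u) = u*(u - 5)*(u + 4)*(u^2 - 3*u + 2) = u*(u - 5)*(u - 2)*(u + 4)*(u - 1)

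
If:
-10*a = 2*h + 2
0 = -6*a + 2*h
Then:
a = -1/8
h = -3/8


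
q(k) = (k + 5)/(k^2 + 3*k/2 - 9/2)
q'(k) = (-2*k - 3/2)*(k + 5)/(k^2 + 3*k/2 - 9/2)^2 + 1/(k^2 + 3*k/2 - 9/2) = 2*(2*k^2 + 3*k - (k + 5)*(4*k + 3) - 9)/(2*k^2 + 3*k - 9)^2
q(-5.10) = -0.01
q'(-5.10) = 0.07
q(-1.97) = -0.85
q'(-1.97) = 0.30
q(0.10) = -1.18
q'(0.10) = -0.69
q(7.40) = 0.20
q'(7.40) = -0.04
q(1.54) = 36.01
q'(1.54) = -902.76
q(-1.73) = -0.80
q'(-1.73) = 0.14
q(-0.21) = -1.00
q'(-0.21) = -0.44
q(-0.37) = -0.94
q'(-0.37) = -0.35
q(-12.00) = -0.06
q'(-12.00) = 0.00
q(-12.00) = -0.06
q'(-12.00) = 0.00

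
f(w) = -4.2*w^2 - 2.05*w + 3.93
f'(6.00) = -52.45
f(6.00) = -159.57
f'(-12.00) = 98.75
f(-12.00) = -576.27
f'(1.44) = -14.15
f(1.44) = -7.73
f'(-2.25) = 16.85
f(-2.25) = -12.72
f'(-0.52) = 2.32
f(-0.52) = 3.86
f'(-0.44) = 1.65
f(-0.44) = 4.02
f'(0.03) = -2.30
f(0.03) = 3.86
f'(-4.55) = 36.17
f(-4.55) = -73.69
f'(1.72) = -16.50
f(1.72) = -12.02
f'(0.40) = -5.41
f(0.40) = 2.44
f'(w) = -8.4*w - 2.05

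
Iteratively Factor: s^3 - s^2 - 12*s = (s - 4)*(s^2 + 3*s) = s*(s - 4)*(s + 3)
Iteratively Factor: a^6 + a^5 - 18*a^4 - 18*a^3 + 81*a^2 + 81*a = (a - 3)*(a^5 + 4*a^4 - 6*a^3 - 36*a^2 - 27*a) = (a - 3)*(a + 3)*(a^4 + a^3 - 9*a^2 - 9*a) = a*(a - 3)*(a + 3)*(a^3 + a^2 - 9*a - 9) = a*(a - 3)^2*(a + 3)*(a^2 + 4*a + 3) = a*(a - 3)^2*(a + 3)^2*(a + 1)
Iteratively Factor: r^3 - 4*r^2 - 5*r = (r + 1)*(r^2 - 5*r) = r*(r + 1)*(r - 5)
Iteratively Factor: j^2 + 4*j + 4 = (j + 2)*(j + 2)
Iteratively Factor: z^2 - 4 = (z + 2)*(z - 2)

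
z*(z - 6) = z^2 - 6*z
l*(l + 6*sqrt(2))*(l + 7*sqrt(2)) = l^3 + 13*sqrt(2)*l^2 + 84*l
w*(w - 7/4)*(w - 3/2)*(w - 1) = w^4 - 17*w^3/4 + 47*w^2/8 - 21*w/8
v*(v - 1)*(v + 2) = v^3 + v^2 - 2*v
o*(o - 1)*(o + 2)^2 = o^4 + 3*o^3 - 4*o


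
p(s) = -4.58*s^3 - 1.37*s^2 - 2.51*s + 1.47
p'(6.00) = -513.59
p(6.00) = -1052.19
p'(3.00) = -134.39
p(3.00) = -142.05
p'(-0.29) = -2.87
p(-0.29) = 2.19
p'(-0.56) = -5.28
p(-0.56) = 3.25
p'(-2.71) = -95.99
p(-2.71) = 89.36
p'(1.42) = -34.11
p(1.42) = -17.97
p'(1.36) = -31.65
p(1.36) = -16.00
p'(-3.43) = -154.76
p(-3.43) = 178.78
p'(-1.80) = -42.10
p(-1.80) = 28.26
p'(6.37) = -577.49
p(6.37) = -1253.92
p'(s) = -13.74*s^2 - 2.74*s - 2.51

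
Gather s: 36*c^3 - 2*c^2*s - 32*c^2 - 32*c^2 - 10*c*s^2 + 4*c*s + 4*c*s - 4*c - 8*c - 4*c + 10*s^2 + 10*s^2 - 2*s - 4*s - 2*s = 36*c^3 - 64*c^2 - 16*c + s^2*(20 - 10*c) + s*(-2*c^2 + 8*c - 8)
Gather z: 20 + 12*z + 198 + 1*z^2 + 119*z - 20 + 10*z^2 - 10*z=11*z^2 + 121*z + 198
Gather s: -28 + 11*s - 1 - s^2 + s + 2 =-s^2 + 12*s - 27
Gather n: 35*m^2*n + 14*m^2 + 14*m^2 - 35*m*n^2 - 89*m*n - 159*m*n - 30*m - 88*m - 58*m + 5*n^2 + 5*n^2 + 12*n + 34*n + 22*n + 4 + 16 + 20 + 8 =28*m^2 - 176*m + n^2*(10 - 35*m) + n*(35*m^2 - 248*m + 68) + 48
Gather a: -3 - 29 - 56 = -88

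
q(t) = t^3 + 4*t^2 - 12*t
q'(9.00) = 303.00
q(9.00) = 945.00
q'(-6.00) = 48.00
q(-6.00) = 0.00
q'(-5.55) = 36.01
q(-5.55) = 18.86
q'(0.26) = -9.72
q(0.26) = -2.83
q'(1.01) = -0.86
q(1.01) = -7.01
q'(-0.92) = -16.82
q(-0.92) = 13.65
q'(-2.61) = -12.44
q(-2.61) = 40.79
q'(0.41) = -8.22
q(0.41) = -4.18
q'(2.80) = 33.92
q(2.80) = 19.71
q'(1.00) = -1.00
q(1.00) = -7.00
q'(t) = 3*t^2 + 8*t - 12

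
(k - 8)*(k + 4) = k^2 - 4*k - 32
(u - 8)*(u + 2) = u^2 - 6*u - 16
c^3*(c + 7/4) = c^4 + 7*c^3/4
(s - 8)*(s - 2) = s^2 - 10*s + 16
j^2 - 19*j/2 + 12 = (j - 8)*(j - 3/2)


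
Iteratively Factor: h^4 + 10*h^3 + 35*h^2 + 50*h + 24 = (h + 2)*(h^3 + 8*h^2 + 19*h + 12) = (h + 2)*(h + 4)*(h^2 + 4*h + 3) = (h + 2)*(h + 3)*(h + 4)*(h + 1)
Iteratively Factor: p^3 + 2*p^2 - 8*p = (p + 4)*(p^2 - 2*p) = (p - 2)*(p + 4)*(p)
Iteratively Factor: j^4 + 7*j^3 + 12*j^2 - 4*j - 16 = (j + 2)*(j^3 + 5*j^2 + 2*j - 8) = (j - 1)*(j + 2)*(j^2 + 6*j + 8) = (j - 1)*(j + 2)^2*(j + 4)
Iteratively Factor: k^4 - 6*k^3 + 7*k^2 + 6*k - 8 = (k - 1)*(k^3 - 5*k^2 + 2*k + 8) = (k - 4)*(k - 1)*(k^2 - k - 2) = (k - 4)*(k - 1)*(k + 1)*(k - 2)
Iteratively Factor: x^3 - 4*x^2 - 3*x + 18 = (x + 2)*(x^2 - 6*x + 9) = (x - 3)*(x + 2)*(x - 3)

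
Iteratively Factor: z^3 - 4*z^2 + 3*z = (z - 1)*(z^2 - 3*z) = (z - 3)*(z - 1)*(z)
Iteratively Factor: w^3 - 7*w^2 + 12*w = (w - 3)*(w^2 - 4*w) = w*(w - 3)*(w - 4)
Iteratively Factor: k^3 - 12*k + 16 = (k + 4)*(k^2 - 4*k + 4) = (k - 2)*(k + 4)*(k - 2)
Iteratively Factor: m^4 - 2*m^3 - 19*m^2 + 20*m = (m - 5)*(m^3 + 3*m^2 - 4*m) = m*(m - 5)*(m^2 + 3*m - 4) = m*(m - 5)*(m - 1)*(m + 4)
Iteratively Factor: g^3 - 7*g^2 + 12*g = (g - 3)*(g^2 - 4*g) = (g - 4)*(g - 3)*(g)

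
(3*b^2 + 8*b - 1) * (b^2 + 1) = 3*b^4 + 8*b^3 + 2*b^2 + 8*b - 1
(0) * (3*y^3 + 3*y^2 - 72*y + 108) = 0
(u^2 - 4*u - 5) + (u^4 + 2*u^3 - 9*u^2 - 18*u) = u^4 + 2*u^3 - 8*u^2 - 22*u - 5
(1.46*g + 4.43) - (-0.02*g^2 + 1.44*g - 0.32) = 0.02*g^2 + 0.02*g + 4.75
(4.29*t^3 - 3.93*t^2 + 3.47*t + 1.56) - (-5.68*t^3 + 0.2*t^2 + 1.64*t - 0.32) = 9.97*t^3 - 4.13*t^2 + 1.83*t + 1.88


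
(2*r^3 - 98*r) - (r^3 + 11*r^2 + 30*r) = r^3 - 11*r^2 - 128*r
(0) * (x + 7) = 0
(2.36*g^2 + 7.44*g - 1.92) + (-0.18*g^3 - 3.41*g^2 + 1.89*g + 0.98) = -0.18*g^3 - 1.05*g^2 + 9.33*g - 0.94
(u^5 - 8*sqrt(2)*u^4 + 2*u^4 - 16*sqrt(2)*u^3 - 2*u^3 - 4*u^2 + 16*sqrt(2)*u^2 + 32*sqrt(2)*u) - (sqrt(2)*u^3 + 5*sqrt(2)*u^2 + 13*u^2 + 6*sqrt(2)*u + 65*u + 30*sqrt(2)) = u^5 - 8*sqrt(2)*u^4 + 2*u^4 - 17*sqrt(2)*u^3 - 2*u^3 - 17*u^2 + 11*sqrt(2)*u^2 - 65*u + 26*sqrt(2)*u - 30*sqrt(2)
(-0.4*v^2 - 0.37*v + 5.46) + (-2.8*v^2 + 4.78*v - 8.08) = -3.2*v^2 + 4.41*v - 2.62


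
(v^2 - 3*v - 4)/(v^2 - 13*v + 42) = (v^2 - 3*v - 4)/(v^2 - 13*v + 42)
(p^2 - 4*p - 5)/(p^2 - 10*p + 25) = (p + 1)/(p - 5)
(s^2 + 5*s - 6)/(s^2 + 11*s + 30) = (s - 1)/(s + 5)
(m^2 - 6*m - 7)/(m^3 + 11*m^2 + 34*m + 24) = (m - 7)/(m^2 + 10*m + 24)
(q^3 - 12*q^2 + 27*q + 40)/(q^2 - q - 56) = (q^2 - 4*q - 5)/(q + 7)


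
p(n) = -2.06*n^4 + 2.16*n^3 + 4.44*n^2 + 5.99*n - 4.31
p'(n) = -8.24*n^3 + 6.48*n^2 + 8.88*n + 5.99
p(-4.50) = -982.91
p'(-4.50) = 848.12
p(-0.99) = -9.96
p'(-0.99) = 11.55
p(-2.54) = -112.02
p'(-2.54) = 160.27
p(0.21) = -2.84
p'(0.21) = 8.06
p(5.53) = -1396.62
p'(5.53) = -1140.23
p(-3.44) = -348.77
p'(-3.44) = 387.56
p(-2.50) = -105.75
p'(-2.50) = 153.04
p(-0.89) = -8.94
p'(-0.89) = 9.03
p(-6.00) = -3016.73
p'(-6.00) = 1965.83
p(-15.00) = -110672.66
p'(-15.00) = 29140.79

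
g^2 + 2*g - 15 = (g - 3)*(g + 5)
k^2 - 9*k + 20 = (k - 5)*(k - 4)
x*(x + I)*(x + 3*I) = x^3 + 4*I*x^2 - 3*x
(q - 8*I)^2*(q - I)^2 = q^4 - 18*I*q^3 - 97*q^2 + 144*I*q + 64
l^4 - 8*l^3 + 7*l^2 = l^2*(l - 7)*(l - 1)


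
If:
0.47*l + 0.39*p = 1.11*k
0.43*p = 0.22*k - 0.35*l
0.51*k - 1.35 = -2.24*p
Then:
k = -0.15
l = -0.87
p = 0.64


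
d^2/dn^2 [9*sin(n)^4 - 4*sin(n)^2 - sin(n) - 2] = -144*sin(n)^4 + 124*sin(n)^2 + sin(n) - 8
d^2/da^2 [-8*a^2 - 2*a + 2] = -16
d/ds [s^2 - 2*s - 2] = 2*s - 2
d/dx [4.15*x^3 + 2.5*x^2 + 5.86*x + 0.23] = 12.45*x^2 + 5.0*x + 5.86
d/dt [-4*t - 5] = -4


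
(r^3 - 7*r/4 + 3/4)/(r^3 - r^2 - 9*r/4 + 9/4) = (2*r - 1)/(2*r - 3)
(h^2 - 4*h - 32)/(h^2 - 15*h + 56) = (h + 4)/(h - 7)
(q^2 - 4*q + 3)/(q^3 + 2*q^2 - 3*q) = (q - 3)/(q*(q + 3))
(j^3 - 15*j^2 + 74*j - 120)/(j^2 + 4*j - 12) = (j^3 - 15*j^2 + 74*j - 120)/(j^2 + 4*j - 12)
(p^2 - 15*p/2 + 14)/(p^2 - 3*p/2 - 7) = (p - 4)/(p + 2)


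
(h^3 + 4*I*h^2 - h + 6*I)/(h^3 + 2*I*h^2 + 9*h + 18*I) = (h - I)/(h - 3*I)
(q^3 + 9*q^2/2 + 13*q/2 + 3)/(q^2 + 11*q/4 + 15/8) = 4*(q^2 + 3*q + 2)/(4*q + 5)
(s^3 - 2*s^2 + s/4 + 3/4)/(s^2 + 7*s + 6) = (4*s^3 - 8*s^2 + s + 3)/(4*(s^2 + 7*s + 6))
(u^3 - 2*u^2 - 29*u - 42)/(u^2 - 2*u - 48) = (-u^3 + 2*u^2 + 29*u + 42)/(-u^2 + 2*u + 48)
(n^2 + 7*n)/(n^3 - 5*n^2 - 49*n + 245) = n/(n^2 - 12*n + 35)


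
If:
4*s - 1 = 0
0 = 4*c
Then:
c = 0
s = 1/4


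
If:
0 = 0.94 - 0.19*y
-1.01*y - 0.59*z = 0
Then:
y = 4.95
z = -8.47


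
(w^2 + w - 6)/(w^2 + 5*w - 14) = (w + 3)/(w + 7)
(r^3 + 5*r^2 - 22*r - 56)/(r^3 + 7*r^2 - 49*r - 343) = (r^2 - 2*r - 8)/(r^2 - 49)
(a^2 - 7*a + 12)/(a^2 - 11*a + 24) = (a - 4)/(a - 8)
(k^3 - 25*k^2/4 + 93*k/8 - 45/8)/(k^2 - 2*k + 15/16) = 2*(2*k^2 - 11*k + 15)/(4*k - 5)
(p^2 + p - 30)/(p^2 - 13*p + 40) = (p + 6)/(p - 8)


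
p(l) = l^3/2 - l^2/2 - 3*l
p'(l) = 3*l^2/2 - l - 3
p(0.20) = -0.62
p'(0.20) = -3.14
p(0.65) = -2.02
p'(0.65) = -3.02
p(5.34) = 45.86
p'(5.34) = 34.43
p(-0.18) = 0.52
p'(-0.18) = -2.77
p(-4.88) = -55.37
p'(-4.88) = 37.60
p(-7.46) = -213.03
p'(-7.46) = 87.94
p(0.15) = -0.46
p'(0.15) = -3.12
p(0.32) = -0.99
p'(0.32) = -3.17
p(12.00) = 756.00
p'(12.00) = 201.00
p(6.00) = 72.00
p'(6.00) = 45.00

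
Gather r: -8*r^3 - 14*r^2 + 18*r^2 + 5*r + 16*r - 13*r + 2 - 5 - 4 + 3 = -8*r^3 + 4*r^2 + 8*r - 4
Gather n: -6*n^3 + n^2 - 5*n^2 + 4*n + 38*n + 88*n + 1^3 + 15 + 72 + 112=-6*n^3 - 4*n^2 + 130*n + 200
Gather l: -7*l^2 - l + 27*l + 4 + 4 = -7*l^2 + 26*l + 8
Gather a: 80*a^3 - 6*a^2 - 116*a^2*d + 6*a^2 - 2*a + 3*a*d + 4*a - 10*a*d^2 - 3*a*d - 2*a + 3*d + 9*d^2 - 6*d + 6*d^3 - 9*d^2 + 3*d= 80*a^3 - 116*a^2*d - 10*a*d^2 + 6*d^3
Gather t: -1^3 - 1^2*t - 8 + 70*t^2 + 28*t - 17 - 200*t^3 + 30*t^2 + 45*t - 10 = -200*t^3 + 100*t^2 + 72*t - 36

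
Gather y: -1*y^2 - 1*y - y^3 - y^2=-y^3 - 2*y^2 - y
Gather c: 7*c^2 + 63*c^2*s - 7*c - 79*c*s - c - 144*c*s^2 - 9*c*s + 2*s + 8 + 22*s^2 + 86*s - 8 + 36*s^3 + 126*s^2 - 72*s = c^2*(63*s + 7) + c*(-144*s^2 - 88*s - 8) + 36*s^3 + 148*s^2 + 16*s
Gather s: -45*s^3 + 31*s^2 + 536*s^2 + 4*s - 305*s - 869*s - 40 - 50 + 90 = -45*s^3 + 567*s^2 - 1170*s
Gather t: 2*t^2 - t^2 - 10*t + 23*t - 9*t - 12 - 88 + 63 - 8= t^2 + 4*t - 45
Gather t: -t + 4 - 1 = 3 - t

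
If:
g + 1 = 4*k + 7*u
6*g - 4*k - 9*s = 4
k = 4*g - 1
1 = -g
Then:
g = -1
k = -5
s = 10/9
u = 20/7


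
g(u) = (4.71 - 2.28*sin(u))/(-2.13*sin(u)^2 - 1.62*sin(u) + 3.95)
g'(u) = (4.71 - 2.28*sin(u))*(4.26*sin(u)*cos(u) + 1.62*cos(u))/(-2.13*sin(u)^2 - 1.62*sin(u) + 3.95)^2 - 2.28*cos(u)/(-2.13*sin(u)^2 - 1.62*sin(u) + 3.95)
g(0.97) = 2.43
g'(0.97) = 4.95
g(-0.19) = 1.23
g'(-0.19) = -0.30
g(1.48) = 10.88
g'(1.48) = 24.88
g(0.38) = 1.26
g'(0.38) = 0.54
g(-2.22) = 1.68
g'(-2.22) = 0.82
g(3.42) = 1.26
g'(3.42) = 0.39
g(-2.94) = 1.23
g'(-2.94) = 0.31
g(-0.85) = 1.62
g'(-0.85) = -0.81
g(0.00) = 1.19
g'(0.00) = -0.09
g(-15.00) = 1.51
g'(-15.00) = 0.74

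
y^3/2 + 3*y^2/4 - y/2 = y*(y/2 + 1)*(y - 1/2)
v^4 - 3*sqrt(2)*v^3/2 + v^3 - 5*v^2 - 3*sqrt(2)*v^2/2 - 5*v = v*(v + 1)*(v - 5*sqrt(2)/2)*(v + sqrt(2))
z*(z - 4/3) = z^2 - 4*z/3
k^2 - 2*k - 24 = (k - 6)*(k + 4)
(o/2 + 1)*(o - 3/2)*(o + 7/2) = o^3/2 + 2*o^2 - 5*o/8 - 21/4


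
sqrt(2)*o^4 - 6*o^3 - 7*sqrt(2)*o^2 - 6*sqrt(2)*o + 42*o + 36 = (o - 3)*(o + 2)*(o - 3*sqrt(2))*(sqrt(2)*o + sqrt(2))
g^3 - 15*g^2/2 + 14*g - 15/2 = (g - 5)*(g - 3/2)*(g - 1)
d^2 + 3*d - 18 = (d - 3)*(d + 6)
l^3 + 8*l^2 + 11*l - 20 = (l - 1)*(l + 4)*(l + 5)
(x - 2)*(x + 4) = x^2 + 2*x - 8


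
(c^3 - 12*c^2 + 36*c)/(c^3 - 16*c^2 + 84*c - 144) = c/(c - 4)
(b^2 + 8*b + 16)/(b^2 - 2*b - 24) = (b + 4)/(b - 6)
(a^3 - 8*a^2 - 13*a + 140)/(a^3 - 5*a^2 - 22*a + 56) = (a - 5)/(a - 2)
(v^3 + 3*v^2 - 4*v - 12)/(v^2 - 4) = v + 3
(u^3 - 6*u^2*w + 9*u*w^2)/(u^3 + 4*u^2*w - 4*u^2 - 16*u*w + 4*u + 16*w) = u*(u^2 - 6*u*w + 9*w^2)/(u^3 + 4*u^2*w - 4*u^2 - 16*u*w + 4*u + 16*w)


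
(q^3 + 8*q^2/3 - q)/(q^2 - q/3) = q + 3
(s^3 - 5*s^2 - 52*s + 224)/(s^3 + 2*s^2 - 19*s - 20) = (s^2 - s - 56)/(s^2 + 6*s + 5)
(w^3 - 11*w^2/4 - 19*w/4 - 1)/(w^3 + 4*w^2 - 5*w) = (4*w^3 - 11*w^2 - 19*w - 4)/(4*w*(w^2 + 4*w - 5))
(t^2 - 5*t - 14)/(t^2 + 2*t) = (t - 7)/t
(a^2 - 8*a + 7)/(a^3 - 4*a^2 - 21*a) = (a - 1)/(a*(a + 3))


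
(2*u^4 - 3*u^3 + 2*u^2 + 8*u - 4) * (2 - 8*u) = -16*u^5 + 28*u^4 - 22*u^3 - 60*u^2 + 48*u - 8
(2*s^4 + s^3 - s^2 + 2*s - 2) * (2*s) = 4*s^5 + 2*s^4 - 2*s^3 + 4*s^2 - 4*s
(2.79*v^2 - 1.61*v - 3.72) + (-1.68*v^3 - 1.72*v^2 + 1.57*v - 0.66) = -1.68*v^3 + 1.07*v^2 - 0.04*v - 4.38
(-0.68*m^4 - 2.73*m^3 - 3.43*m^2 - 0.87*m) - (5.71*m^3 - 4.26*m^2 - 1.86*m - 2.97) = -0.68*m^4 - 8.44*m^3 + 0.83*m^2 + 0.99*m + 2.97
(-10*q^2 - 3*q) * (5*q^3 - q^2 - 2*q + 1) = -50*q^5 - 5*q^4 + 23*q^3 - 4*q^2 - 3*q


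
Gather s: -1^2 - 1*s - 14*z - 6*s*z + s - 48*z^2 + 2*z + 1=-6*s*z - 48*z^2 - 12*z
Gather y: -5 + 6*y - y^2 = -y^2 + 6*y - 5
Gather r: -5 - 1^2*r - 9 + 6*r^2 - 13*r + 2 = 6*r^2 - 14*r - 12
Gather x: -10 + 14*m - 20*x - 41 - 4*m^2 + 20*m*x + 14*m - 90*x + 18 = -4*m^2 + 28*m + x*(20*m - 110) - 33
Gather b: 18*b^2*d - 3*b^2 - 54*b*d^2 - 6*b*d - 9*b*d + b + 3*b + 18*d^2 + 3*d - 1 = b^2*(18*d - 3) + b*(-54*d^2 - 15*d + 4) + 18*d^2 + 3*d - 1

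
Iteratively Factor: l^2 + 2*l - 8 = (l + 4)*(l - 2)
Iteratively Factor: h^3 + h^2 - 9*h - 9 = (h - 3)*(h^2 + 4*h + 3) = (h - 3)*(h + 1)*(h + 3)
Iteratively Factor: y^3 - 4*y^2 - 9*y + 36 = (y - 4)*(y^2 - 9) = (y - 4)*(y + 3)*(y - 3)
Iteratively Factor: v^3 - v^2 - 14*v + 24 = (v + 4)*(v^2 - 5*v + 6) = (v - 2)*(v + 4)*(v - 3)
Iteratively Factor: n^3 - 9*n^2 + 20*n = (n - 4)*(n^2 - 5*n) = (n - 5)*(n - 4)*(n)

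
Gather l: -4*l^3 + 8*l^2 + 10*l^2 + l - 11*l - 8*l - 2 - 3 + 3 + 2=-4*l^3 + 18*l^2 - 18*l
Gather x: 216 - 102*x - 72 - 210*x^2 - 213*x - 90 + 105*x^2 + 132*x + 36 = -105*x^2 - 183*x + 90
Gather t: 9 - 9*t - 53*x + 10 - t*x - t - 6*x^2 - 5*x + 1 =t*(-x - 10) - 6*x^2 - 58*x + 20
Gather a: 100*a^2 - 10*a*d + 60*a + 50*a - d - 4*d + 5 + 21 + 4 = 100*a^2 + a*(110 - 10*d) - 5*d + 30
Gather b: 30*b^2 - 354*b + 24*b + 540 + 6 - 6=30*b^2 - 330*b + 540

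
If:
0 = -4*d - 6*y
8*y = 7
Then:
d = -21/16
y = 7/8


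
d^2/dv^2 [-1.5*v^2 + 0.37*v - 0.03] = -3.00000000000000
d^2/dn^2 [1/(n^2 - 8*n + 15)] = 2*(-n^2 + 8*n + 4*(n - 4)^2 - 15)/(n^2 - 8*n + 15)^3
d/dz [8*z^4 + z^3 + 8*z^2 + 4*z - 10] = 32*z^3 + 3*z^2 + 16*z + 4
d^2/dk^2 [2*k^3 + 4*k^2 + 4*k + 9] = 12*k + 8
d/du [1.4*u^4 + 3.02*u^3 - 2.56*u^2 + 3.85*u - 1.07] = 5.6*u^3 + 9.06*u^2 - 5.12*u + 3.85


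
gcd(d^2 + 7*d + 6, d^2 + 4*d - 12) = d + 6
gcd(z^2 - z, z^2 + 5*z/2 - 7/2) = z - 1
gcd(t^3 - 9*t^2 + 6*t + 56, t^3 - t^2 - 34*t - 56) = t^2 - 5*t - 14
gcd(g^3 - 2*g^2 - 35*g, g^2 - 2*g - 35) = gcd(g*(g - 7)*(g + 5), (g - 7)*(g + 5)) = g^2 - 2*g - 35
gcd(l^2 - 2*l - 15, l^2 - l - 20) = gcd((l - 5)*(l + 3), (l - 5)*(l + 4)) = l - 5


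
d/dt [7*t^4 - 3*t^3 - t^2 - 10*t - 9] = 28*t^3 - 9*t^2 - 2*t - 10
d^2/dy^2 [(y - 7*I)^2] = 2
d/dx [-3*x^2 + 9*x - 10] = 9 - 6*x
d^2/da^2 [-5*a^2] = -10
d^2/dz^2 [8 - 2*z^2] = -4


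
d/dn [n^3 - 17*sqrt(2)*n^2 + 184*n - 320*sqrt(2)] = 3*n^2 - 34*sqrt(2)*n + 184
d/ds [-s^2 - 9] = -2*s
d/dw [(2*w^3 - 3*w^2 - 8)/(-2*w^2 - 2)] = w*(-w^3 - 3*w - 5)/(w^4 + 2*w^2 + 1)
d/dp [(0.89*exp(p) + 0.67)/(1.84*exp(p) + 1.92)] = 0.476*exp(p)/(1.84*exp(p) + 1.92)^2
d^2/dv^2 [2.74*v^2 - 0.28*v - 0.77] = 5.48000000000000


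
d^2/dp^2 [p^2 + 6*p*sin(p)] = -6*p*sin(p) + 12*cos(p) + 2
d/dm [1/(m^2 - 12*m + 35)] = 2*(6 - m)/(m^2 - 12*m + 35)^2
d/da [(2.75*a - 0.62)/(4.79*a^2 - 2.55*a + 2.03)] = (-13.1725*a^2 + 5.9396*a + 4.0015)/(22.9441*a^4 - 24.429*a^3 + 25.9499*a^2 - 10.353*a + 4.1209)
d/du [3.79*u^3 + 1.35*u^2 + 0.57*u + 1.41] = 11.37*u^2 + 2.7*u + 0.57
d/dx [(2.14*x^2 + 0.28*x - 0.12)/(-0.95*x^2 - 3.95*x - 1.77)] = (-8.187*x^2 - 7.8036*x - 0.9696)/(0.9025*x^4 + 7.505*x^3 + 18.9655*x^2 + 13.983*x + 3.1329)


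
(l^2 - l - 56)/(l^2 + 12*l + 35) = (l - 8)/(l + 5)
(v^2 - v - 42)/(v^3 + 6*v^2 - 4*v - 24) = (v - 7)/(v^2 - 4)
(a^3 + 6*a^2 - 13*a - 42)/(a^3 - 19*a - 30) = (a^2 + 4*a - 21)/(a^2 - 2*a - 15)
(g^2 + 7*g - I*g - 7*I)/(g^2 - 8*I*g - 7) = (g + 7)/(g - 7*I)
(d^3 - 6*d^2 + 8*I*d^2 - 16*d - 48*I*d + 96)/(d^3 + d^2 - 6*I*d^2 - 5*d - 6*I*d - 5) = (d^3 + d^2*(-6 + 8*I) + d*(-16 - 48*I) + 96)/(d^3 + d^2*(1 - 6*I) + d*(-5 - 6*I) - 5)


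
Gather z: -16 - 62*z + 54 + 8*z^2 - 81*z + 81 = 8*z^2 - 143*z + 119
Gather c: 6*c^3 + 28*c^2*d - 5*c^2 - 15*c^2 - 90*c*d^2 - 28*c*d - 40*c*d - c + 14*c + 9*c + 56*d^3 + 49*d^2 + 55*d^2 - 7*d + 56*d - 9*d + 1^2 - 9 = 6*c^3 + c^2*(28*d - 20) + c*(-90*d^2 - 68*d + 22) + 56*d^3 + 104*d^2 + 40*d - 8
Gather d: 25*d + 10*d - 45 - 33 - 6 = 35*d - 84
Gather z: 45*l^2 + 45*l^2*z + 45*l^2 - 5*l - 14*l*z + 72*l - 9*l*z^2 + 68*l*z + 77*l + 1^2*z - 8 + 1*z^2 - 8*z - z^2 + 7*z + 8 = 90*l^2 - 9*l*z^2 + 144*l + z*(45*l^2 + 54*l)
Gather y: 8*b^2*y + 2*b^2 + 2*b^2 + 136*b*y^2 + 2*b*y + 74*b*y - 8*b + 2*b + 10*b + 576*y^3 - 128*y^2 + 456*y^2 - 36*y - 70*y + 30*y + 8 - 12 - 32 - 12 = 4*b^2 + 4*b + 576*y^3 + y^2*(136*b + 328) + y*(8*b^2 + 76*b - 76) - 48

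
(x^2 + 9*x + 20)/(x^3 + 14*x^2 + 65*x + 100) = 1/(x + 5)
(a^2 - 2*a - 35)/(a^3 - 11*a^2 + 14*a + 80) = (a^2 - 2*a - 35)/(a^3 - 11*a^2 + 14*a + 80)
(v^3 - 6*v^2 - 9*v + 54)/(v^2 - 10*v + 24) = (v^2 - 9)/(v - 4)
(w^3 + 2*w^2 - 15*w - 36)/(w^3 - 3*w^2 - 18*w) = (w^2 - w - 12)/(w*(w - 6))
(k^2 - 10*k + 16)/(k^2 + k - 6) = (k - 8)/(k + 3)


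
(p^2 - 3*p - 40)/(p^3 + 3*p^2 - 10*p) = (p - 8)/(p*(p - 2))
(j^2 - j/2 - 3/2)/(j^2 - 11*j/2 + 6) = (j + 1)/(j - 4)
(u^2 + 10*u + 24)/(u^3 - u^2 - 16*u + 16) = (u + 6)/(u^2 - 5*u + 4)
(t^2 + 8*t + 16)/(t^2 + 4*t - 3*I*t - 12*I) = (t + 4)/(t - 3*I)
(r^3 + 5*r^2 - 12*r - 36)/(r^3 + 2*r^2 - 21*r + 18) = (r + 2)/(r - 1)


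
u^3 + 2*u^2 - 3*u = u*(u - 1)*(u + 3)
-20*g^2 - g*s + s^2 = (-5*g + s)*(4*g + s)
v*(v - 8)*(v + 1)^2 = v^4 - 6*v^3 - 15*v^2 - 8*v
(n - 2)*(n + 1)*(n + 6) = n^3 + 5*n^2 - 8*n - 12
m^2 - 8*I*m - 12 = (m - 6*I)*(m - 2*I)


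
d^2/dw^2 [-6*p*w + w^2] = 2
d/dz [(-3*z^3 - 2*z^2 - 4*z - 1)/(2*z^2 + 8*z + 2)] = z*(-3*z^3 - 24*z^2 - 13*z - 2)/(2*(z^4 + 8*z^3 + 18*z^2 + 8*z + 1))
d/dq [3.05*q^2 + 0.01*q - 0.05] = 6.1*q + 0.01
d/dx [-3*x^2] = -6*x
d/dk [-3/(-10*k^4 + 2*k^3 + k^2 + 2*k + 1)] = 6*(-20*k^3 + 3*k^2 + k + 1)/(-10*k^4 + 2*k^3 + k^2 + 2*k + 1)^2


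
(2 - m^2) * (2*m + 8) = -2*m^3 - 8*m^2 + 4*m + 16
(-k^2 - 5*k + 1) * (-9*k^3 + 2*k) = 9*k^5 + 45*k^4 - 11*k^3 - 10*k^2 + 2*k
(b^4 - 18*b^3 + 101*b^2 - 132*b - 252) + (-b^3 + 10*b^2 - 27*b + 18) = b^4 - 19*b^3 + 111*b^2 - 159*b - 234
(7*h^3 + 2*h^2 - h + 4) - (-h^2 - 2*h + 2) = 7*h^3 + 3*h^2 + h + 2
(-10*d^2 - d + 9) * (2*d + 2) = -20*d^3 - 22*d^2 + 16*d + 18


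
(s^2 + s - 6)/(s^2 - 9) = (s - 2)/(s - 3)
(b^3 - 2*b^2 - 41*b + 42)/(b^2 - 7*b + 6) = (b^2 - b - 42)/(b - 6)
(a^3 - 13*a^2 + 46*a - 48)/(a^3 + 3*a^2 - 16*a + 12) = (a^2 - 11*a + 24)/(a^2 + 5*a - 6)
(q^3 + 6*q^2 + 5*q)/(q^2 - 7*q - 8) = q*(q + 5)/(q - 8)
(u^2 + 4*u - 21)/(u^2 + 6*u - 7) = (u - 3)/(u - 1)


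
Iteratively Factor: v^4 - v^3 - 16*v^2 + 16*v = (v - 1)*(v^3 - 16*v) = (v - 1)*(v + 4)*(v^2 - 4*v) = v*(v - 1)*(v + 4)*(v - 4)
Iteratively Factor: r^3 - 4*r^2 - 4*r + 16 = (r - 4)*(r^2 - 4) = (r - 4)*(r + 2)*(r - 2)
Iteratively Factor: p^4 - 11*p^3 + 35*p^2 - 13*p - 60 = (p - 5)*(p^3 - 6*p^2 + 5*p + 12) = (p - 5)*(p - 4)*(p^2 - 2*p - 3) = (p - 5)*(p - 4)*(p - 3)*(p + 1)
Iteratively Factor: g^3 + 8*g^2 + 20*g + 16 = (g + 2)*(g^2 + 6*g + 8) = (g + 2)^2*(g + 4)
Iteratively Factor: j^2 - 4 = (j + 2)*(j - 2)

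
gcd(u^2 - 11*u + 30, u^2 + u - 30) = u - 5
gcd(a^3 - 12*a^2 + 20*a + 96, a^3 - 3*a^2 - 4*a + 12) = a + 2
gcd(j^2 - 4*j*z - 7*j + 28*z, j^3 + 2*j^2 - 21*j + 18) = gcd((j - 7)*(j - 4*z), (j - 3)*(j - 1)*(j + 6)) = 1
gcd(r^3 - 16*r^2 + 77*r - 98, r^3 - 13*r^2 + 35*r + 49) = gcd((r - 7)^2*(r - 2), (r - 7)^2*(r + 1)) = r^2 - 14*r + 49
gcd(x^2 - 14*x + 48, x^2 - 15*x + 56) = x - 8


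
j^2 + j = j*(j + 1)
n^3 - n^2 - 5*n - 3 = (n - 3)*(n + 1)^2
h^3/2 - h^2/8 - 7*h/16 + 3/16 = (h/2 + 1/2)*(h - 3/4)*(h - 1/2)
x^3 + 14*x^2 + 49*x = x*(x + 7)^2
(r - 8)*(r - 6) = r^2 - 14*r + 48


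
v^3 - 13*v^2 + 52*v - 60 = (v - 6)*(v - 5)*(v - 2)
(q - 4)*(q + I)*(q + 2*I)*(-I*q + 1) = -I*q^4 + 4*q^3 + 4*I*q^3 - 16*q^2 + 5*I*q^2 - 2*q - 20*I*q + 8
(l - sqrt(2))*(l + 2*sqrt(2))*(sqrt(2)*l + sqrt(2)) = sqrt(2)*l^3 + sqrt(2)*l^2 + 2*l^2 - 4*sqrt(2)*l + 2*l - 4*sqrt(2)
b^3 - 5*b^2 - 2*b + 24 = (b - 4)*(b - 3)*(b + 2)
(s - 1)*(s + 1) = s^2 - 1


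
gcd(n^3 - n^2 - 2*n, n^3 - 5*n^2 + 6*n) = n^2 - 2*n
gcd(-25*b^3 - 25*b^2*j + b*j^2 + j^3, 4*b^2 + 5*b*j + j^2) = b + j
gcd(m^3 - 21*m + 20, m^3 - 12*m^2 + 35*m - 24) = m - 1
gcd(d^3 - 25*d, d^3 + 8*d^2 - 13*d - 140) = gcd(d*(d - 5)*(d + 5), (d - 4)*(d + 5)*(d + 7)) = d + 5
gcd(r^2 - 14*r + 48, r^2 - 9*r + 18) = r - 6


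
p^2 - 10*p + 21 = (p - 7)*(p - 3)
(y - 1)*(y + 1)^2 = y^3 + y^2 - y - 1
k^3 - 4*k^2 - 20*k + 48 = (k - 6)*(k - 2)*(k + 4)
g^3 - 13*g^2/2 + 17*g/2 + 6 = (g - 4)*(g - 3)*(g + 1/2)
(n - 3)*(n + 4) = n^2 + n - 12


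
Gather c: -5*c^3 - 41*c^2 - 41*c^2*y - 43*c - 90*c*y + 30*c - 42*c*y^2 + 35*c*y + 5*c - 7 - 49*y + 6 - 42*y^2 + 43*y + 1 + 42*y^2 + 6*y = -5*c^3 + c^2*(-41*y - 41) + c*(-42*y^2 - 55*y - 8)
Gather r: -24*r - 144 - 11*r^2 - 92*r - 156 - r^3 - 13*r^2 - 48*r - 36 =-r^3 - 24*r^2 - 164*r - 336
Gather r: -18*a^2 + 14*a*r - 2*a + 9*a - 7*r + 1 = -18*a^2 + 7*a + r*(14*a - 7) + 1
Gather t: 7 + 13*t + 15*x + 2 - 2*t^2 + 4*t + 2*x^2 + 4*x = -2*t^2 + 17*t + 2*x^2 + 19*x + 9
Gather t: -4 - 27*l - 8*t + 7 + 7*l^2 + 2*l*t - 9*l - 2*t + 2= 7*l^2 - 36*l + t*(2*l - 10) + 5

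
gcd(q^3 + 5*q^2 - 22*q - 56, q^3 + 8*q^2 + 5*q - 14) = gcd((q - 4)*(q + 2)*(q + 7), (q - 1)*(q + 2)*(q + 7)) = q^2 + 9*q + 14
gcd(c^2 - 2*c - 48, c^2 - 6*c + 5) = 1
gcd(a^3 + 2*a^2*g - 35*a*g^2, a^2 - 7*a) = a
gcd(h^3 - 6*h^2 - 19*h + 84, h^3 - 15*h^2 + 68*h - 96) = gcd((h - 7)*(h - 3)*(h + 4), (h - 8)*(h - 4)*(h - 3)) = h - 3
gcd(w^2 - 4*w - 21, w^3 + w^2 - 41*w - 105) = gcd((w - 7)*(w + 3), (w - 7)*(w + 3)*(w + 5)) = w^2 - 4*w - 21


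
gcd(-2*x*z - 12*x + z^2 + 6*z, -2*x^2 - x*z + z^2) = 2*x - z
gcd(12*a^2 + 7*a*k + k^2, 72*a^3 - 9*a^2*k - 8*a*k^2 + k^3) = 3*a + k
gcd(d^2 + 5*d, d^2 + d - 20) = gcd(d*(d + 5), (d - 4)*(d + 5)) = d + 5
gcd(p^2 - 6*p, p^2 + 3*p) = p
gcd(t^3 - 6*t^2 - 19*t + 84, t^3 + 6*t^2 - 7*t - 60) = t^2 + t - 12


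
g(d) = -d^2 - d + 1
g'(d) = -2*d - 1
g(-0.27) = 1.20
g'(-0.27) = -0.46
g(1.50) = -2.75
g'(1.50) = -4.00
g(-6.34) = -32.86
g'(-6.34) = 11.68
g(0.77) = -0.36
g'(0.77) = -2.54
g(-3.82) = -9.77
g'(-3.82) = 6.64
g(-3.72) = -9.12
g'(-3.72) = 6.44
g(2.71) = -9.05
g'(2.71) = -6.42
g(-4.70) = -16.39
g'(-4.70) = 8.40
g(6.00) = -41.00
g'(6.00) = -13.00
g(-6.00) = -29.00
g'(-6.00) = 11.00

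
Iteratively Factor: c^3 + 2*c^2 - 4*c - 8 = (c + 2)*(c^2 - 4) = (c + 2)^2*(c - 2)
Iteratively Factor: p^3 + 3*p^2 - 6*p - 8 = (p + 1)*(p^2 + 2*p - 8) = (p + 1)*(p + 4)*(p - 2)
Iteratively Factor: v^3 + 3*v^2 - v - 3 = (v + 3)*(v^2 - 1) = (v + 1)*(v + 3)*(v - 1)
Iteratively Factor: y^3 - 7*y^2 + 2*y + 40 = (y + 2)*(y^2 - 9*y + 20) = (y - 4)*(y + 2)*(y - 5)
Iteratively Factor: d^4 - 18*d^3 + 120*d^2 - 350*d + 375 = (d - 5)*(d^3 - 13*d^2 + 55*d - 75) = (d - 5)*(d - 3)*(d^2 - 10*d + 25) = (d - 5)^2*(d - 3)*(d - 5)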